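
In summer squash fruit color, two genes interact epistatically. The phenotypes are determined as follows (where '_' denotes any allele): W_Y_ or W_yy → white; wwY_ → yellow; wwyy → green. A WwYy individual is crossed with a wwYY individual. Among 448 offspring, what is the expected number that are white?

Cross: WwYy × wwYY — consider each gene separately:
W gene: Ww × ww → 2 Ww, 2 ww → 2 W_ : 2 ww (out of 4)
Y gene: Yy × YY → 2 YY, 2 Yy → 4 Y_ (out of 4)
Genotype classes (out of 4 × 4 = 16): W_Y_ = 2×4 = 8; wwY_ = 2×4 = 8
Apply the phenotype rules: W_Y_ (8) → white; wwY_ (8) → yellow
Phenotype counts (out of 16): 8 white, 8 yellow
white: 8 out of 16 → fraction 1/2
Expected count = 1/2 × 448 = 224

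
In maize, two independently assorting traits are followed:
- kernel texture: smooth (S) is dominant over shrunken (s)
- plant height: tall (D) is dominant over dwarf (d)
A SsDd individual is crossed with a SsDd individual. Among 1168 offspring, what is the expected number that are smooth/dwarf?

Dihybrid cross SsDd × SsDd — consider each gene separately:
kernel texture: Ss × Ss → 1 SS, 2 Ss, 1 ss → 3 S_ : 1 ss (out of 4)
plant height: Dd × Dd → 1 DD, 2 Dd, 1 dd → 3 D_ : 1 dd (out of 4)
Combine (counts out of 4 × 4 = 16): smooth/tall (S_D_) = 3×3 = 9; smooth/dwarf (S_dd) = 3×1 = 3; shrunken/tall (ssD_) = 1×3 = 3; shrunken/dwarf (ssdd) = 1×1 = 1
Phenotype counts (out of 16): 9 smooth/tall, 3 smooth/dwarf, 3 shrunken/tall, 1 shrunken/dwarf
smooth/dwarf: 3 out of 16 → fraction 3/16
Expected count = 3/16 × 1168 = 219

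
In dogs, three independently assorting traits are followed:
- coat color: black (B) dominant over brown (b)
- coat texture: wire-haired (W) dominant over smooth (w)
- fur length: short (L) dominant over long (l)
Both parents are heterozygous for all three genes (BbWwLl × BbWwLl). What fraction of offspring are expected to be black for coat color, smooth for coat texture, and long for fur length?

Trihybrid cross: BbWwLl × BbWwLl
Each trait segregates independently with a 3:1 phenotypic ratio, so each gene contributes 3/4 (dominant) or 1/4 (recessive).
Target: black (coat color), smooth (coat texture), long (fur length)
Probability = product of independent per-trait probabilities
= 3/4 × 1/4 × 1/4 = 3/64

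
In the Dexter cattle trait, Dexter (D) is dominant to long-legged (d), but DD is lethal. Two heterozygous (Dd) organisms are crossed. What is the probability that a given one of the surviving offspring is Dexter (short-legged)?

Cross: Dd × Dd
Punnett square offspring (before lethality): 1 DD, 2 Dd, 1 dd
The DD genotype is lethal (embryos die); surviving offspring: 2 Dd, 1 dd
Dexter (short-legged): 2 out of 3
Probability: 2/3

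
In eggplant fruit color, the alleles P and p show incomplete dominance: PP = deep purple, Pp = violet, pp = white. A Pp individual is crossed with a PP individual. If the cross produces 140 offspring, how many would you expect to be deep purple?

Punnett square for Pp × PP:
Offspring genotypes: 2 PP, 2 Pp
Phenotype counts: 2 deep purple, 2 violet
deep purple: 2 out of 4 → fraction 1/2
Expected count = 1/2 × 140 = 70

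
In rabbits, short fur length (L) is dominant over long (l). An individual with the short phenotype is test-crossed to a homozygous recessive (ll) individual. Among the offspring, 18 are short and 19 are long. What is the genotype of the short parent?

Test cross: ? × ll
Offspring: 18 short, 19 long — approximately 1:1.
A 1:1 ratio in a test cross indicates the unknown parent is heterozygous (Ll).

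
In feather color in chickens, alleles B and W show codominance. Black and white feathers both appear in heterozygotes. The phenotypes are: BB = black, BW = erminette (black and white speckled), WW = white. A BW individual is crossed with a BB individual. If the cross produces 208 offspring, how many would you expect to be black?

Punnett square for BW × BB:
Offspring genotypes: 2 BB, 2 BW
Phenotype counts: 2 black, 2 erminette (black and white speckled)
black: 2 out of 4 → fraction 1/2
Expected count = 1/2 × 208 = 104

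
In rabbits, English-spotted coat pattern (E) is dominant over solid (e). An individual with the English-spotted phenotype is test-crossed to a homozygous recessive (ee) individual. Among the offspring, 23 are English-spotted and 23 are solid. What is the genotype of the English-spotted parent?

Test cross: ? × ee
Offspring: 23 English-spotted, 23 solid — approximately 1:1.
A 1:1 ratio in a test cross indicates the unknown parent is heterozygous (Ee).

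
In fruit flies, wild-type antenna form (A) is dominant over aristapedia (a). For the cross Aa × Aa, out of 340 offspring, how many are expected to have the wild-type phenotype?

Punnett square for Aa × Aa:
Offspring genotypes: 1 AA, 2 Aa, 1 aa
Total offspring: 4
Count with target: 3
Probability: 3/4
Expected count = 3/4 × 340 = 255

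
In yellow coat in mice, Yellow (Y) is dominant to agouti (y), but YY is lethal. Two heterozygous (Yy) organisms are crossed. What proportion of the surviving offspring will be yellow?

Cross: Yy × Yy
Punnett square offspring (before lethality): 1 YY, 2 Yy, 1 yy
The YY genotype is lethal (embryos die); surviving offspring: 2 Yy, 1 yy
yellow: 2 out of 3
Probability: 2/3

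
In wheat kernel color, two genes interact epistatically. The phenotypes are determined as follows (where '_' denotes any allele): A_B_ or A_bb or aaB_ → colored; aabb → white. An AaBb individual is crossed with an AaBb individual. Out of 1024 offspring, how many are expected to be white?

Cross: AaBb × AaBb — consider each gene separately:
A gene: Aa × Aa → 1 AA, 2 Aa, 1 aa → 3 A_ : 1 aa (out of 4)
B gene: Bb × Bb → 1 BB, 2 Bb, 1 bb → 3 B_ : 1 bb (out of 4)
Genotype classes (out of 4 × 4 = 16): A_B_ = 3×3 = 9; A_bb = 3×1 = 3; aaB_ = 1×3 = 3; aabb = 1×1 = 1
Apply the phenotype rules: A_B_ (9) + A_bb (3) + aaB_ (3) → colored; aabb (1) → white
Phenotype counts (out of 16): 15 colored, 1 white
white: 1 out of 16 → fraction 1/16
Expected count = 1/16 × 1024 = 64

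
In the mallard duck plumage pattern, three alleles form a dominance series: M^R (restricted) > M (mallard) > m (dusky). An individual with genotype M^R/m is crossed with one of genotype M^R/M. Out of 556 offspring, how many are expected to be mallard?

Cross: M^R/m × M^R/M
Allele dominance: M^R > M > m
Offspring genotypes: 1 M^R/M^R, 1 M^R/M, 1 M^R/m, 1 M/m
Phenotype counts: 3 restricted, 1 mallard
mallard: 1 out of 4 → fraction 1/4
Expected count = 1/4 × 556 = 139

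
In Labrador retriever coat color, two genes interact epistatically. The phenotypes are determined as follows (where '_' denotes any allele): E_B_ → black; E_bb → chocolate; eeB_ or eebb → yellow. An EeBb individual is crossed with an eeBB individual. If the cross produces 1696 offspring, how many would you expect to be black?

Cross: EeBb × eeBB — consider each gene separately:
E gene: Ee × ee → 2 Ee, 2 ee → 2 E_ : 2 ee (out of 4)
B gene: Bb × BB → 2 BB, 2 Bb → 4 B_ (out of 4)
Genotype classes (out of 4 × 4 = 16): E_B_ = 2×4 = 8; eeB_ = 2×4 = 8
Apply the phenotype rules: E_B_ (8) → black; eeB_ (8) → yellow
Phenotype counts (out of 16): 8 black, 8 yellow
black: 8 out of 16 → fraction 1/2
Expected count = 1/2 × 1696 = 848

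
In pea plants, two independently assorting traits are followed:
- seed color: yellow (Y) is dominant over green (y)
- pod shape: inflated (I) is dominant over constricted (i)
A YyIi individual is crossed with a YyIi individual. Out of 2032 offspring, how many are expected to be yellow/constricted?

Dihybrid cross YyIi × YyIi — consider each gene separately:
seed color: Yy × Yy → 1 YY, 2 Yy, 1 yy → 3 Y_ : 1 yy (out of 4)
pod shape: Ii × Ii → 1 II, 2 Ii, 1 ii → 3 I_ : 1 ii (out of 4)
Combine (counts out of 4 × 4 = 16): yellow/inflated (Y_I_) = 3×3 = 9; yellow/constricted (Y_ii) = 3×1 = 3; green/inflated (yyI_) = 1×3 = 3; green/constricted (yyii) = 1×1 = 1
Phenotype counts (out of 16): 9 yellow/inflated, 3 yellow/constricted, 3 green/inflated, 1 green/constricted
yellow/constricted: 3 out of 16 → fraction 3/16
Expected count = 3/16 × 2032 = 381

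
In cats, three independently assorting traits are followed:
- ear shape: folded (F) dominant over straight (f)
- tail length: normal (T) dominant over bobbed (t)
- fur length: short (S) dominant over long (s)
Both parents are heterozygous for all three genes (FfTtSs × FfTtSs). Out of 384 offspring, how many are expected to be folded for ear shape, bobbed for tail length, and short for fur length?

Trihybrid cross: FfTtSs × FfTtSs
Each trait segregates independently with a 3:1 phenotypic ratio, so each gene contributes 3/4 (dominant) or 1/4 (recessive).
Target: folded (ear shape), bobbed (tail length), short (fur length)
Probability = product of independent per-trait probabilities
= 3/4 × 1/4 × 3/4 = 9/64
Expected count = 9/64 × 384 = 54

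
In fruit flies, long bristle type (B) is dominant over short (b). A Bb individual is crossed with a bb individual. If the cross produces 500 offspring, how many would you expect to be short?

Punnett square for Bb × bb:
Offspring genotypes: 2 Bb, 2 bb
long: 2, short: 2
short: 2 out of 4 → fraction 1/2
Expected count = 1/2 × 500 = 250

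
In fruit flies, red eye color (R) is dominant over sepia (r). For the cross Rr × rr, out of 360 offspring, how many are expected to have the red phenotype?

Punnett square for Rr × rr:
Offspring genotypes: 2 Rr, 2 rr
Total offspring: 4
Count with target: 2
Probability: 2/4 = 1/2
Expected count = 1/2 × 360 = 180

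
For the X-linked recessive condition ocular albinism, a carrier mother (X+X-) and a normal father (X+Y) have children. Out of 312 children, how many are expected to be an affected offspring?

Cross: X+X- × X+Y
Offspring: 1 X+X+, 1 X+Y, 1 X+X-, 1 X-Y
Probability of an affected offspring: 1/4
Expected count = 1/4 × 312 = 78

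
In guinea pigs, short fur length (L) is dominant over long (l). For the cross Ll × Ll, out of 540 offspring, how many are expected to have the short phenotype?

Punnett square for Ll × Ll:
Offspring genotypes: 1 LL, 2 Ll, 1 ll
Total offspring: 4
Count with target: 3
Probability: 3/4
Expected count = 3/4 × 540 = 405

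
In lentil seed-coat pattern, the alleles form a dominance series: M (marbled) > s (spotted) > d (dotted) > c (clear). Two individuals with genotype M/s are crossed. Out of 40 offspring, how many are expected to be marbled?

Cross: M/s × M/s
Allele dominance: M > s > d > c
Offspring genotypes: 1 M/M, 2 M/s, 1 s/s
Phenotype counts: 3 marbled, 1 spotted
marbled: 3 out of 4 → fraction 3/4
Expected count = 3/4 × 40 = 30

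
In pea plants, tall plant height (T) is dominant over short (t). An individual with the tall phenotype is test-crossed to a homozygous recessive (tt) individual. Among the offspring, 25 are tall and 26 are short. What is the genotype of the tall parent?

Test cross: ? × tt
Offspring: 25 tall, 26 short — approximately 1:1.
A 1:1 ratio in a test cross indicates the unknown parent is heterozygous (Tt).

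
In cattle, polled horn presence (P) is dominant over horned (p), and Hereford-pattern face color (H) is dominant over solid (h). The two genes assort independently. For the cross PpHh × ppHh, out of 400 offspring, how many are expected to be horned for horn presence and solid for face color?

Dihybrid cross PpHh × ppHh — consider each gene separately:
horn presence: Pp × pp → 2 Pp, 2 pp → 2 P_ : 2 pp (out of 4)
face color: Hh × Hh → 1 HH, 2 Hh, 1 hh → 3 H_ : 1 hh (out of 4)
Looking for: horned (pp) and solid (hh)
P(horned) = 2/4, P(solid) = 1/4
P(both) = 2/4 × 1/4 = 2/16 = 1/8
Expected count = 1/8 × 400 = 50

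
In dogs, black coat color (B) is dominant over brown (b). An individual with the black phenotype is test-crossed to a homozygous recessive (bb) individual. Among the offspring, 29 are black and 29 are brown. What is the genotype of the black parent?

Test cross: ? × bb
Offspring: 29 black, 29 brown — approximately 1:1.
A 1:1 ratio in a test cross indicates the unknown parent is heterozygous (Bb).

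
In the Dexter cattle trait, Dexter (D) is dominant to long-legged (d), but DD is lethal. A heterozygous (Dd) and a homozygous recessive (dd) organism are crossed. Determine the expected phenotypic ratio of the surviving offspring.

Cross: Dd × dd
Punnett square offspring (before lethality): 2 Dd, 2 dd
No DD offspring are produced in this cross.
Ratio: 1 Dexter (short-legged) : 1 long-legged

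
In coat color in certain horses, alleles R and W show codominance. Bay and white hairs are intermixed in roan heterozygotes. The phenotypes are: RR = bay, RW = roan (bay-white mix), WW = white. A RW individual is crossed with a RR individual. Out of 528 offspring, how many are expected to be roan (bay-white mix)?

Punnett square for RW × RR:
Offspring genotypes: 2 RR, 2 RW
Phenotype counts: 2 bay, 2 roan (bay-white mix)
roan (bay-white mix): 2 out of 4 → fraction 1/2
Expected count = 1/2 × 528 = 264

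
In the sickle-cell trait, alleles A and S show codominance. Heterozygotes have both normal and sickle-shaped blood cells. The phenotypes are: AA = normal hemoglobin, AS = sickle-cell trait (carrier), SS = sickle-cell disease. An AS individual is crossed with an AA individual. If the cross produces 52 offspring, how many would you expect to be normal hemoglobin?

Punnett square for AS × AA:
Offspring genotypes: 2 AA, 2 AS
Phenotype counts: 2 normal hemoglobin, 2 sickle-cell trait (carrier)
normal hemoglobin: 2 out of 4 → fraction 1/2
Expected count = 1/2 × 52 = 26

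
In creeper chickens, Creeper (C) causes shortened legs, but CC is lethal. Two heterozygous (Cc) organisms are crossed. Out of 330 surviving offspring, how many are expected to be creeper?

Cross: Cc × Cc
Punnett square offspring (before lethality): 1 CC, 2 Cc, 1 cc
The CC genotype is lethal (embryos die); surviving offspring: 2 Cc, 1 cc
creeper: 2 out of 3 → fraction 2/3
Expected count = 2/3 × 330 = 220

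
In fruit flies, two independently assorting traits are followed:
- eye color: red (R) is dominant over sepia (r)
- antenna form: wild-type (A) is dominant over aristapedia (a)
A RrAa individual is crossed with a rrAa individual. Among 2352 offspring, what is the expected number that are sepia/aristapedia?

Dihybrid cross RrAa × rrAa — consider each gene separately:
eye color: Rr × rr → 2 Rr, 2 rr → 2 R_ : 2 rr (out of 4)
antenna form: Aa × Aa → 1 AA, 2 Aa, 1 aa → 3 A_ : 1 aa (out of 4)
Combine (counts out of 4 × 4 = 16): red/wild-type (R_A_) = 2×3 = 6; red/aristapedia (R_aa) = 2×1 = 2; sepia/wild-type (rrA_) = 2×3 = 6; sepia/aristapedia (rraa) = 2×1 = 2
Phenotype counts (out of 16): 6 red/wild-type, 2 red/aristapedia, 6 sepia/wild-type, 2 sepia/aristapedia
sepia/aristapedia: 2 out of 16 → fraction 1/8
Expected count = 1/8 × 2352 = 294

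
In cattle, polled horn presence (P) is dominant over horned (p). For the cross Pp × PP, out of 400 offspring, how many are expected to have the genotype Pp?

Punnett square for Pp × PP:
Offspring genotypes: 2 PP, 2 Pp
Total offspring: 4
Count with target: 2
Probability: 2/4 = 1/2
Expected count = 1/2 × 400 = 200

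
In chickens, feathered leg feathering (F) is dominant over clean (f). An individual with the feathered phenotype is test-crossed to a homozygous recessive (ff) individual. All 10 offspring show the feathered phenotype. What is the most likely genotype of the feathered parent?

Test cross: ? × ff
All offspring are feathered.
If the unknown parent were heterozygous (Ff), about half of 10 offspring would be clean; none are. The unknown parent is most likely homozygous dominant (FF).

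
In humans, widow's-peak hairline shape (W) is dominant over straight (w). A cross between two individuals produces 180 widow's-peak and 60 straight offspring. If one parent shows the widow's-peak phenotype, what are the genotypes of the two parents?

Observed offspring: 180 widow's-peak, 60 straight
The observed ratio simplifies to 3:1. Straight (ww) offspring appear, so each parent must contribute one w allele. The parent stated to show widow's-peak carries W, so it is Ww. The other parent is then either Ww or ww: Ww × ww would give a 1:1 split, whereas Ww × Ww gives 3:1 — matching the data. So both parents are heterozygous (Ww × Ww).
Parent genotypes: Ww × Ww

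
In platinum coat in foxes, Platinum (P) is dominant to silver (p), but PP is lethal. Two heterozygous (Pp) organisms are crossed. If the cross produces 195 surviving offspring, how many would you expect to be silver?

Cross: Pp × Pp
Punnett square offspring (before lethality): 1 PP, 2 Pp, 1 pp
The PP genotype is lethal (embryos die); surviving offspring: 2 Pp, 1 pp
silver: 1 out of 3 → fraction 1/3
Expected count = 1/3 × 195 = 65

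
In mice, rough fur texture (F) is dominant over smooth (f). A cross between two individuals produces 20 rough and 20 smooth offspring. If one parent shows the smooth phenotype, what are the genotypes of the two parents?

Observed offspring: 20 rough, 20 smooth
The observed ratio simplifies to 1:1. One parent shows smooth, so its genotype must be ff. A 1:1 offspring split requires the other parent to be heterozygous (Ff).
Parent genotypes: ff × Ff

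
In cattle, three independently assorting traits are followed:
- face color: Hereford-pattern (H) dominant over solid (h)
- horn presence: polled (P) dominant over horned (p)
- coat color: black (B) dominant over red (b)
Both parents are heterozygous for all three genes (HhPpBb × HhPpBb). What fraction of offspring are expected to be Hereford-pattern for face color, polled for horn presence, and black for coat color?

Trihybrid cross: HhPpBb × HhPpBb
Each trait segregates independently with a 3:1 phenotypic ratio, so each gene contributes 3/4 (dominant) or 1/4 (recessive).
Target: Hereford-pattern (face color), polled (horn presence), black (coat color)
Probability = product of independent per-trait probabilities
= 3/4 × 3/4 × 3/4 = 27/64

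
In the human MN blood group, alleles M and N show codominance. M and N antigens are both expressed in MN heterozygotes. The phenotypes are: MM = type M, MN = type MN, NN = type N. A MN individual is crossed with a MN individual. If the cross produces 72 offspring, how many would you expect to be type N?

Punnett square for MN × MN:
Offspring genotypes: 1 MM, 2 MN, 1 NN
Phenotype counts: 1 type M, 2 type MN, 1 type N
type N: 1 out of 4 → fraction 1/4
Expected count = 1/4 × 72 = 18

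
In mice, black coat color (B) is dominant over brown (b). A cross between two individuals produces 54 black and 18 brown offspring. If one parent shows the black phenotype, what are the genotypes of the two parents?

Observed offspring: 54 black, 18 brown
The observed ratio simplifies to 3:1. Brown (bb) offspring appear, so each parent must contribute one b allele. The parent stated to show black carries B, so it is Bb. The other parent is then either Bb or bb: Bb × bb would give a 1:1 split, whereas Bb × Bb gives 3:1 — matching the data. So both parents are heterozygous (Bb × Bb).
Parent genotypes: Bb × Bb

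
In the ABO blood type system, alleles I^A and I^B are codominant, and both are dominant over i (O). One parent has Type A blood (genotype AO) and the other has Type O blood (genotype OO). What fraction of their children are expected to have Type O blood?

Cross: AO × OO
Possible offspring genotypes: 2 AO, 2 OO
Blood type counts: 2 Type A, 2 Type O
Probability of Type O: 2/4 = 1/2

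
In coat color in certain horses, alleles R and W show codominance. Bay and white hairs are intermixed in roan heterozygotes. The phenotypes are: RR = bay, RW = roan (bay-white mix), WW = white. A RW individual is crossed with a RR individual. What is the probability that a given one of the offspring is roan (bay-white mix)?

Punnett square for RW × RR:
Offspring genotypes: 2 RR, 2 RW
Phenotype counts: 2 bay, 2 roan (bay-white mix)
roan (bay-white mix): 2 out of 4
Probability: 2/4 = 1/2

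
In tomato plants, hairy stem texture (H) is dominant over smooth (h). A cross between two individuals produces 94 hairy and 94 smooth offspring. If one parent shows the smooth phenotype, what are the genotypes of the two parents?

Observed offspring: 94 hairy, 94 smooth
The observed ratio simplifies to 1:1. One parent shows smooth, so its genotype must be hh. A 1:1 offspring split requires the other parent to be heterozygous (Hh).
Parent genotypes: hh × Hh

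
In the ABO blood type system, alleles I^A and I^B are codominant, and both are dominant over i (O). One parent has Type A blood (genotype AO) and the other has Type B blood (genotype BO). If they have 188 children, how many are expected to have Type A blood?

Cross: AO × BO
Possible offspring genotypes: 1 AB, 1 AO, 1 BO, 1 OO
Blood type counts: 1 Type AB, 1 Type A, 1 Type B, 1 Type O
Probability of Type A: 1/4
Expected count = 1/4 × 188 = 47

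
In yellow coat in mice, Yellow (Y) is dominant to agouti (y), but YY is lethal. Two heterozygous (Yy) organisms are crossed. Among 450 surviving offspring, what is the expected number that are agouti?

Cross: Yy × Yy
Punnett square offspring (before lethality): 1 YY, 2 Yy, 1 yy
The YY genotype is lethal (embryos die); surviving offspring: 2 Yy, 1 yy
agouti: 1 out of 3 → fraction 1/3
Expected count = 1/3 × 450 = 150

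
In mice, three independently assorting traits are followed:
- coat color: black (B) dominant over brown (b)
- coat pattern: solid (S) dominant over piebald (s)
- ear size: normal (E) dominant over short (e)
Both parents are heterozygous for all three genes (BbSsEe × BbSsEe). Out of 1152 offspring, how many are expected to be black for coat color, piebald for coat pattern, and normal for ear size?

Trihybrid cross: BbSsEe × BbSsEe
Each trait segregates independently with a 3:1 phenotypic ratio, so each gene contributes 3/4 (dominant) or 1/4 (recessive).
Target: black (coat color), piebald (coat pattern), normal (ear size)
Probability = product of independent per-trait probabilities
= 3/4 × 1/4 × 3/4 = 9/64
Expected count = 9/64 × 1152 = 162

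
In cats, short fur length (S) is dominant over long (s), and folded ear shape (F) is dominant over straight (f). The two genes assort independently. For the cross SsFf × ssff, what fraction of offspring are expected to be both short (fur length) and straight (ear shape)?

Dihybrid cross SsFf × ssff — consider each gene separately:
fur length: Ss × ss → 2 Ss, 2 ss → 2 S_ : 2 ss (out of 4)
ear shape: Ff × ff → 2 Ff, 2 ff → 2 F_ : 2 ff (out of 4)
Looking for: short (S_) and straight (ff)
P(short) = 2/4, P(straight) = 2/4
P(both) = 2/4 × 2/4 = 4/16 = 1/4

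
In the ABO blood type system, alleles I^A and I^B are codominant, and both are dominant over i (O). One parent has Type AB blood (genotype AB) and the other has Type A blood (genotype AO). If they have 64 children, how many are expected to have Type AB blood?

Cross: AB × AO
Possible offspring genotypes: 1 AA, 1 AO, 1 AB, 1 BO
Blood type counts: 2 Type A, 1 Type AB, 1 Type B
Probability of Type AB: 1/4
Expected count = 1/4 × 64 = 16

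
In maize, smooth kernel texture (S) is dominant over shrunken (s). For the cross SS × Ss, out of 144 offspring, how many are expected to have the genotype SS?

Punnett square for SS × Ss:
Offspring genotypes: 2 SS, 2 Ss
Total offspring: 4
Count with target: 2
Probability: 2/4 = 1/2
Expected count = 1/2 × 144 = 72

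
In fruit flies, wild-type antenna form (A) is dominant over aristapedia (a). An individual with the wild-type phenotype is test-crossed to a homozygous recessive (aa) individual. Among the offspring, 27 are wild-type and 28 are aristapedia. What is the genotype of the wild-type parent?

Test cross: ? × aa
Offspring: 27 wild-type, 28 aristapedia — approximately 1:1.
A 1:1 ratio in a test cross indicates the unknown parent is heterozygous (Aa).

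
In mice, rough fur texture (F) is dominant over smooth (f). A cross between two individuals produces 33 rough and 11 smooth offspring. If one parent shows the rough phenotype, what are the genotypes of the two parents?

Observed offspring: 33 rough, 11 smooth
The observed ratio simplifies to 3:1. Smooth (ff) offspring appear, so each parent must contribute one f allele. The parent stated to show rough carries F, so it is Ff. The other parent is then either Ff or ff: Ff × ff would give a 1:1 split, whereas Ff × Ff gives 3:1 — matching the data. So both parents are heterozygous (Ff × Ff).
Parent genotypes: Ff × Ff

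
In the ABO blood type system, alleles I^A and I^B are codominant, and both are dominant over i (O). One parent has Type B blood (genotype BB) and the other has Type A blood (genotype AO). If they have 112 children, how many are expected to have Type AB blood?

Cross: BB × AO
Possible offspring genotypes: 2 AB, 2 BO
Blood type counts: 2 Type AB, 2 Type B
Probability of Type AB: 2/4 = 1/2
Expected count = 1/2 × 112 = 56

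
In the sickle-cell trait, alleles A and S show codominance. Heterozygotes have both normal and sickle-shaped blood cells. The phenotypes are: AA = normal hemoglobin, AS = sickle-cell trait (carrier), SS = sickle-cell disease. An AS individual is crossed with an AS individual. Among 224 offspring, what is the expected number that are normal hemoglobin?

Punnett square for AS × AS:
Offspring genotypes: 1 AA, 2 AS, 1 SS
Phenotype counts: 1 normal hemoglobin, 2 sickle-cell trait (carrier), 1 sickle-cell disease
normal hemoglobin: 1 out of 4 → fraction 1/4
Expected count = 1/4 × 224 = 56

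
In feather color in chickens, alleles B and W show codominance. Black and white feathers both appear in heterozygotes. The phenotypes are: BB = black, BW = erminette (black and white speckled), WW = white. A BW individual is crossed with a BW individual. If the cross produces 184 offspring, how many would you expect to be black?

Punnett square for BW × BW:
Offspring genotypes: 1 BB, 2 BW, 1 WW
Phenotype counts: 1 black, 2 erminette (black and white speckled), 1 white
black: 1 out of 4 → fraction 1/4
Expected count = 1/4 × 184 = 46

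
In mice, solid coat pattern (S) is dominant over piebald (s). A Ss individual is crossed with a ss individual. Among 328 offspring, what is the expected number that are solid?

Punnett square for Ss × ss:
Offspring genotypes: 2 Ss, 2 ss
solid: 2, piebald: 2
solid: 2 out of 4 → fraction 1/2
Expected count = 1/2 × 328 = 164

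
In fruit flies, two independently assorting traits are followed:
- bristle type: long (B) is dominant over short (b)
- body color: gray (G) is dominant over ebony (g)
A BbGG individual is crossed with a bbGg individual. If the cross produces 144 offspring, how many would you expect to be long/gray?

Dihybrid cross BbGG × bbGg — consider each gene separately:
bristle type: Bb × bb → 2 Bb, 2 bb → 2 B_ : 2 bb (out of 4)
body color: GG × Gg → 2 GG, 2 Gg → 4 G_ (out of 4)
Combine (counts out of 4 × 4 = 16): long/gray (B_G_) = 2×4 = 8; short/gray (bbG_) = 2×4 = 8
Phenotype counts (out of 16): 8 long/gray, 8 short/gray
long/gray: 8 out of 16 → fraction 1/2
Expected count = 1/2 × 144 = 72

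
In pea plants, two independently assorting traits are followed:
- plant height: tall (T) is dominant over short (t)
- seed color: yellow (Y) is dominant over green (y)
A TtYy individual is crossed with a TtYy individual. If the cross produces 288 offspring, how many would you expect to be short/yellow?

Dihybrid cross TtYy × TtYy — consider each gene separately:
plant height: Tt × Tt → 1 TT, 2 Tt, 1 tt → 3 T_ : 1 tt (out of 4)
seed color: Yy × Yy → 1 YY, 2 Yy, 1 yy → 3 Y_ : 1 yy (out of 4)
Combine (counts out of 4 × 4 = 16): tall/yellow (T_Y_) = 3×3 = 9; tall/green (T_yy) = 3×1 = 3; short/yellow (ttY_) = 1×3 = 3; short/green (ttyy) = 1×1 = 1
Phenotype counts (out of 16): 9 tall/yellow, 3 tall/green, 3 short/yellow, 1 short/green
short/yellow: 3 out of 16 → fraction 3/16
Expected count = 3/16 × 288 = 54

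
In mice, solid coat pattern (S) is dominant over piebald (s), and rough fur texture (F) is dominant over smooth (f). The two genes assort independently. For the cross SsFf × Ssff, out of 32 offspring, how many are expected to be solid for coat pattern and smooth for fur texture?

Dihybrid cross SsFf × Ssff — consider each gene separately:
coat pattern: Ss × Ss → 1 SS, 2 Ss, 1 ss → 3 S_ : 1 ss (out of 4)
fur texture: Ff × ff → 2 Ff, 2 ff → 2 F_ : 2 ff (out of 4)
Looking for: solid (S_) and smooth (ff)
P(solid) = 3/4, P(smooth) = 2/4
P(both) = 3/4 × 2/4 = 6/16 = 3/8
Expected count = 3/8 × 32 = 12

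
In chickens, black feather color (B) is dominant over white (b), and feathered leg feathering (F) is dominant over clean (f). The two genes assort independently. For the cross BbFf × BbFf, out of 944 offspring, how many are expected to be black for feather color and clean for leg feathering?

Dihybrid cross BbFf × BbFf — consider each gene separately:
feather color: Bb × Bb → 1 BB, 2 Bb, 1 bb → 3 B_ : 1 bb (out of 4)
leg feathering: Ff × Ff → 1 FF, 2 Ff, 1 ff → 3 F_ : 1 ff (out of 4)
Looking for: black (B_) and clean (ff)
P(black) = 3/4, P(clean) = 1/4
P(both) = 3/4 × 1/4 = 3/16
Expected count = 3/16 × 944 = 177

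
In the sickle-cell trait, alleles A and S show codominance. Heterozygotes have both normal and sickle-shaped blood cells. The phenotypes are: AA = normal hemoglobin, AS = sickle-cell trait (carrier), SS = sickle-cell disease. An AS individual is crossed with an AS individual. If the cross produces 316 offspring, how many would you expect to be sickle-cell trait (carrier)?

Punnett square for AS × AS:
Offspring genotypes: 1 AA, 2 AS, 1 SS
Phenotype counts: 1 normal hemoglobin, 2 sickle-cell trait (carrier), 1 sickle-cell disease
sickle-cell trait (carrier): 2 out of 4 → fraction 1/2
Expected count = 1/2 × 316 = 158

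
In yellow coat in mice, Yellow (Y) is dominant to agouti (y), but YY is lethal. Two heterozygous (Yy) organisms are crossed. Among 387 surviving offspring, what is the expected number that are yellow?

Cross: Yy × Yy
Punnett square offspring (before lethality): 1 YY, 2 Yy, 1 yy
The YY genotype is lethal (embryos die); surviving offspring: 2 Yy, 1 yy
yellow: 2 out of 3 → fraction 2/3
Expected count = 2/3 × 387 = 258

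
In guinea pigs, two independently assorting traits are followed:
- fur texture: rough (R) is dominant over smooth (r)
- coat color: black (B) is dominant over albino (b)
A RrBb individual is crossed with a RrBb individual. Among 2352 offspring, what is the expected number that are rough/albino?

Dihybrid cross RrBb × RrBb — consider each gene separately:
fur texture: Rr × Rr → 1 RR, 2 Rr, 1 rr → 3 R_ : 1 rr (out of 4)
coat color: Bb × Bb → 1 BB, 2 Bb, 1 bb → 3 B_ : 1 bb (out of 4)
Combine (counts out of 4 × 4 = 16): rough/black (R_B_) = 3×3 = 9; rough/albino (R_bb) = 3×1 = 3; smooth/black (rrB_) = 1×3 = 3; smooth/albino (rrbb) = 1×1 = 1
Phenotype counts (out of 16): 9 rough/black, 3 rough/albino, 3 smooth/black, 1 smooth/albino
rough/albino: 3 out of 16 → fraction 3/16
Expected count = 3/16 × 2352 = 441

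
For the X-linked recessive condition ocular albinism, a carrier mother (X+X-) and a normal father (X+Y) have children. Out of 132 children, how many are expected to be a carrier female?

Cross: X+X- × X+Y
Offspring: 1 X+X+, 1 X+Y, 1 X+X-, 1 X-Y
Probability of a carrier female: 1/4
Expected count = 1/4 × 132 = 33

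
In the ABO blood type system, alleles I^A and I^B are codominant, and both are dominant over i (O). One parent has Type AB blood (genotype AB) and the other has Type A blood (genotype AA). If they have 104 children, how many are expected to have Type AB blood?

Cross: AB × AA
Possible offspring genotypes: 2 AA, 2 AB
Blood type counts: 2 Type A, 2 Type AB
Probability of Type AB: 2/4 = 1/2
Expected count = 1/2 × 104 = 52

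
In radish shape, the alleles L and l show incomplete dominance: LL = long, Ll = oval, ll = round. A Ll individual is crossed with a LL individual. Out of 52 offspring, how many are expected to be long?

Punnett square for Ll × LL:
Offspring genotypes: 2 LL, 2 Ll
Phenotype counts: 2 long, 2 oval
long: 2 out of 4 → fraction 1/2
Expected count = 1/2 × 52 = 26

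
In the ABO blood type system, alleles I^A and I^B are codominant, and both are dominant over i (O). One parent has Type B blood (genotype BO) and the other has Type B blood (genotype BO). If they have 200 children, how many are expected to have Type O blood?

Cross: BO × BO
Possible offspring genotypes: 1 BB, 2 BO, 1 OO
Blood type counts: 3 Type B, 1 Type O
Probability of Type O: 1/4
Expected count = 1/4 × 200 = 50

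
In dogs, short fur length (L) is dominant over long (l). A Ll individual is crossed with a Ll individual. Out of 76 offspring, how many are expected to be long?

Punnett square for Ll × Ll:
Offspring genotypes: 1 LL, 2 Ll, 1 ll
short: 3, long: 1
long: 1 out of 4 → fraction 1/4
Expected count = 1/4 × 76 = 19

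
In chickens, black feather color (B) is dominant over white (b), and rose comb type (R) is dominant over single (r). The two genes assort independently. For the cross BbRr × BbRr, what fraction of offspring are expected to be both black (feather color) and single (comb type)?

Dihybrid cross BbRr × BbRr — consider each gene separately:
feather color: Bb × Bb → 1 BB, 2 Bb, 1 bb → 3 B_ : 1 bb (out of 4)
comb type: Rr × Rr → 1 RR, 2 Rr, 1 rr → 3 R_ : 1 rr (out of 4)
Looking for: black (B_) and single (rr)
P(black) = 3/4, P(single) = 1/4
P(both) = 3/4 × 1/4 = 3/16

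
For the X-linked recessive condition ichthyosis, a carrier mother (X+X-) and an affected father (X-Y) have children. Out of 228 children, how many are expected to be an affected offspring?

Cross: X+X- × X-Y
Offspring: 1 X+X-, 1 X+Y, 1 X-X-, 1 X-Y
Probability of an affected offspring: 2/4 = 1/2
Expected count = 1/2 × 228 = 114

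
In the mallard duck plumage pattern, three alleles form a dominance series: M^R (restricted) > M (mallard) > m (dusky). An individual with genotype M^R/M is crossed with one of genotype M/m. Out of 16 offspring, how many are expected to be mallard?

Cross: M^R/M × M/m
Allele dominance: M^R > M > m
Offspring genotypes: 1 M^R/M, 1 M^R/m, 1 M/M, 1 M/m
Phenotype counts: 2 restricted, 2 mallard
mallard: 2 out of 4 → fraction 1/2
Expected count = 1/2 × 16 = 8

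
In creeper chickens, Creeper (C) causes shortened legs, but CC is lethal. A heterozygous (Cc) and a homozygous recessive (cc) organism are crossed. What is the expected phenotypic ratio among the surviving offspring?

Cross: Cc × cc
Punnett square offspring (before lethality): 2 Cc, 2 cc
No CC offspring are produced in this cross.
Ratio: 1 creeper : 1 normal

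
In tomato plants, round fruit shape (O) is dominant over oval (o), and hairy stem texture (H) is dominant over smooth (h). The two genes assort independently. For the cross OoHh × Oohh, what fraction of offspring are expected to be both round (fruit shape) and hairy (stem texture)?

Dihybrid cross OoHh × Oohh — consider each gene separately:
fruit shape: Oo × Oo → 1 OO, 2 Oo, 1 oo → 3 O_ : 1 oo (out of 4)
stem texture: Hh × hh → 2 Hh, 2 hh → 2 H_ : 2 hh (out of 4)
Looking for: round (O_) and hairy (H_)
P(round) = 3/4, P(hairy) = 2/4
P(both) = 3/4 × 2/4 = 6/16 = 3/8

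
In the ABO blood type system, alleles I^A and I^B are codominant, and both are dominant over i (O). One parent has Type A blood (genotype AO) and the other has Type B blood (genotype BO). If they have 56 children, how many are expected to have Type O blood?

Cross: AO × BO
Possible offspring genotypes: 1 AB, 1 AO, 1 BO, 1 OO
Blood type counts: 1 Type AB, 1 Type A, 1 Type B, 1 Type O
Probability of Type O: 1/4
Expected count = 1/4 × 56 = 14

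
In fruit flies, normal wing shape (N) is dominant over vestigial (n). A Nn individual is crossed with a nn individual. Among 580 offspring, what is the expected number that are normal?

Punnett square for Nn × nn:
Offspring genotypes: 2 Nn, 2 nn
normal: 2, vestigial: 2
normal: 2 out of 4 → fraction 1/2
Expected count = 1/2 × 580 = 290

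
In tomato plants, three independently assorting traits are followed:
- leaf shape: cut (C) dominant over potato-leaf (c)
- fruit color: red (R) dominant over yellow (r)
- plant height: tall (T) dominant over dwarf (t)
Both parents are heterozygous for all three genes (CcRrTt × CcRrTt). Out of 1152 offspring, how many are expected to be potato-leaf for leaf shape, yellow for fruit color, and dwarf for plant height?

Trihybrid cross: CcRrTt × CcRrTt
Each trait segregates independently with a 3:1 phenotypic ratio, so each gene contributes 3/4 (dominant) or 1/4 (recessive).
Target: potato-leaf (leaf shape), yellow (fruit color), dwarf (plant height)
Probability = product of independent per-trait probabilities
= 1/4 × 1/4 × 1/4 = 1/64
Expected count = 1/64 × 1152 = 18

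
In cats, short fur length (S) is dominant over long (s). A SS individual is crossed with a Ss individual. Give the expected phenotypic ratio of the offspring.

Punnett square for SS × Ss:
Offspring genotypes: 2 SS, 2 Ss
short: 4, long: 0
Ratio: all short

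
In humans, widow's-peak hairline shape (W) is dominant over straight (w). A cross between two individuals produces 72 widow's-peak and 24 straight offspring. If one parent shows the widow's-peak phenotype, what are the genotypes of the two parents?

Observed offspring: 72 widow's-peak, 24 straight
The observed ratio simplifies to 3:1. Straight (ww) offspring appear, so each parent must contribute one w allele. The parent stated to show widow's-peak carries W, so it is Ww. The other parent is then either Ww or ww: Ww × ww would give a 1:1 split, whereas Ww × Ww gives 3:1 — matching the data. So both parents are heterozygous (Ww × Ww).
Parent genotypes: Ww × Ww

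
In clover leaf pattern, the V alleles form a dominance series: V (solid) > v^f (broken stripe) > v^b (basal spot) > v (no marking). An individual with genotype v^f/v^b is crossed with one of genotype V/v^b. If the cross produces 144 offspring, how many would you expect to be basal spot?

Cross: v^f/v^b × V/v^b
Allele dominance: V > v^f > v^b > v
Offspring genotypes: 1 V/v^f, 1 v^f/v^b, 1 V/v^b, 1 v^b/v^b
Phenotype counts: 2 solid, 1 broken stripe, 1 basal spot
basal spot: 1 out of 4 → fraction 1/4
Expected count = 1/4 × 144 = 36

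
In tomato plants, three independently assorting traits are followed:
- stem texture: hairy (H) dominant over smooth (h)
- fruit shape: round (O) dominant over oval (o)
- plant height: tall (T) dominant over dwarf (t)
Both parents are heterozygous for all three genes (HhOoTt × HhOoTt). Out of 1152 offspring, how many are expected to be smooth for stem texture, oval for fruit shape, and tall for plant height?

Trihybrid cross: HhOoTt × HhOoTt
Each trait segregates independently with a 3:1 phenotypic ratio, so each gene contributes 3/4 (dominant) or 1/4 (recessive).
Target: smooth (stem texture), oval (fruit shape), tall (plant height)
Probability = product of independent per-trait probabilities
= 1/4 × 1/4 × 3/4 = 3/64
Expected count = 3/64 × 1152 = 54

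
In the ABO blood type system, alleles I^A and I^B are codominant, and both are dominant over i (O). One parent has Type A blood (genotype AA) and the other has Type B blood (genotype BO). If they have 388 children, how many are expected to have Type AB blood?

Cross: AA × BO
Possible offspring genotypes: 2 AB, 2 AO
Blood type counts: 2 Type AB, 2 Type A
Probability of Type AB: 2/4 = 1/2
Expected count = 1/2 × 388 = 194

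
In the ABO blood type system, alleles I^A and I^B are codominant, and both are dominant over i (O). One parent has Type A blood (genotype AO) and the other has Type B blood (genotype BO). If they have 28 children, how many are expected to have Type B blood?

Cross: AO × BO
Possible offspring genotypes: 1 AB, 1 AO, 1 BO, 1 OO
Blood type counts: 1 Type AB, 1 Type A, 1 Type B, 1 Type O
Probability of Type B: 1/4
Expected count = 1/4 × 28 = 7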